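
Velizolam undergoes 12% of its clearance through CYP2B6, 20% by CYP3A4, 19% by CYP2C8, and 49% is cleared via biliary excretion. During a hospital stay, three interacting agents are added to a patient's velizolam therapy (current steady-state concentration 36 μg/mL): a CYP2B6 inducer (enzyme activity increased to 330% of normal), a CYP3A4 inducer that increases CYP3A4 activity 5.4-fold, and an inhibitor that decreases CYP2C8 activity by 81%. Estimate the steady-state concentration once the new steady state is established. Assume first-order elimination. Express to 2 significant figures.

18 μg/mL

CYP2B6: 0.12 × 3.3 = 0.396
CYP3A4: 0.2 × 5.4 = 1.08
CYP2C8: 0.19 × 0.19 = 0.0361
Other: 0.49 (unchanged)
New clearance relative to baseline: 0.396 + 1.08 + 0.0361 + 0.49 = 2.0021.
Steady-state concentration ∝ 1/CL: new value = 36 / 2.0021 = 18 μg/mL.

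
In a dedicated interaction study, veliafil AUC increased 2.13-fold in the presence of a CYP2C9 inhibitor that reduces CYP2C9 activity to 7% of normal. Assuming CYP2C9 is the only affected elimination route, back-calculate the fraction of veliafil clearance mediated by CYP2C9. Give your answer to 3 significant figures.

Let fm be the CYP2C9 fraction. New clearance relative to baseline = fm × 0.07 + (1 − fm).
AUC ratio = 1 / (new CL fraction), so new CL fraction = 1 / 2.13 = 0.4695.
fm × 0.07 + 1 − fm = 0.4695  ⇒  fm × (0.07 − 1) = −0.5305  ⇒  fm = 0.570.

0.570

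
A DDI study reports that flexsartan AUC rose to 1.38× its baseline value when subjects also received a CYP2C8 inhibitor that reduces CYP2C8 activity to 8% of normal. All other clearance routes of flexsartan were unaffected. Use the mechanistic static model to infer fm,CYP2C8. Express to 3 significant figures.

Call the CYP2C8 fraction fm. After the interaction, CL_new/CL_old = fm × 0.08 + (1 − fm).
AUC ratio = 1 / (new CL fraction), so new CL fraction = 1 / 1.38 = 0.7246.
fm × 0.08 + 1 − fm = 0.7246  ⇒  fm × (0.08 − 1) = −0.2754  ⇒  fm = 0.299.

0.299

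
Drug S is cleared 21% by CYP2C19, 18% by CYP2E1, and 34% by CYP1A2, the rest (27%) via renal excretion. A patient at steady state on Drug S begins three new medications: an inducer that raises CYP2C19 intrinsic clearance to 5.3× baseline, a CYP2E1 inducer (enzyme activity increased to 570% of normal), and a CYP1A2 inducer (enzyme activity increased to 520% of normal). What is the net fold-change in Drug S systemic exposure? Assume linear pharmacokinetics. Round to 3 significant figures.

0.239

The CYP2C19 pathway (21% of clearance) is boosted to 5.3× activity: 0.21 × 5.3 = 1.113.
The CYP2E1 pathway (18% of clearance) is boosted to 5.7× activity: 0.18 × 5.7 = 1.026.
The CYP1A2 pathway (34% of clearance) increases to 5.2× activity: 0.34 × 5.2 = 1.768.
The remaining 27% of clearance is unaffected.
Relative clearance = 1.113 + 1.026 + 1.768 + 0.27 = 4.177.
Net systemic exposure ratio = 1 / 4.177 = 0.239.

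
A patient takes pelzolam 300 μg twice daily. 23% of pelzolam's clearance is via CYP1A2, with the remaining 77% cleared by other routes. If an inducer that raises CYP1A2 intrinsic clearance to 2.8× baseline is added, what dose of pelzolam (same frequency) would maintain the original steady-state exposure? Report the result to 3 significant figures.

424 μg

CYP1A2: 0.23 × 2.8 = 0.644
Other: 0.77 (unchanged)
New clearance relative to baseline: 0.644 + 0.77 = 1.414.
To maintain the same steady-state level, dose must scale with clearance: new dose = 300 × 1.414 = 424 μg.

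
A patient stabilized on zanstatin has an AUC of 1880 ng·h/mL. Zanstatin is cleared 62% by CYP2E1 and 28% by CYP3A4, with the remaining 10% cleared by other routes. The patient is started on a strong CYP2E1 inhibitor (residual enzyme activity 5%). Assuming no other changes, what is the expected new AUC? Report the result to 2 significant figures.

4.6 × 10³ ng·h/mL

The CYP2E1 pathway (62% of clearance) falls to 0.05× activity: 0.62 × 0.05 = 0.031.
CYP3A4 (28%) and the residual 10% are unaffected.
CL_new/CL_old = 0.031 + 0.28 + 0.1 = 0.411.
AUC ∝ 1/CL, so new value = 1880 / 0.411 = 4.6 × 10³ ng·h/mL.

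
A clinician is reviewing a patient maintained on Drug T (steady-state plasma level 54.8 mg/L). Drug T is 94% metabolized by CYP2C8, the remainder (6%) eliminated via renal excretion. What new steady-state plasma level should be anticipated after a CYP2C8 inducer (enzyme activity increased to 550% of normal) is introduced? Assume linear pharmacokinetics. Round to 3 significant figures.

The CYP2C8 pathway (94% of clearance) rises to 5.5× activity: 0.94 × 5.5 = 5.17.
Non-CYP routes (6%) are unchanged.
Relative clearance = 5.17 + 0.06 = 5.23.
With dosing unchanged, steady-state plasma level scales as 1/CL: 54.8 / 5.23 = 10.5 mg/L.

10.5 mg/L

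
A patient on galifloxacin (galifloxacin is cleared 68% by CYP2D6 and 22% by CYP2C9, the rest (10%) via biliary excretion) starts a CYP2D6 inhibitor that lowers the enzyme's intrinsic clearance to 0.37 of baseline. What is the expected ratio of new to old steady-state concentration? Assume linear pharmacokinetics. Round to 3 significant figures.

1.75

The CYP2D6 pathway (68% of clearance) falls to 0.37× activity: 0.68 × 0.37 = 0.2516.
CYP2C9 (22%) and the residual 10% are unaffected.
Relative clearance = 0.2516 + 0.22 + 0.1 = 0.5716.
Steady-state concentration ratio = CL_old/CL_new = 1 / 0.5716 = 1.75.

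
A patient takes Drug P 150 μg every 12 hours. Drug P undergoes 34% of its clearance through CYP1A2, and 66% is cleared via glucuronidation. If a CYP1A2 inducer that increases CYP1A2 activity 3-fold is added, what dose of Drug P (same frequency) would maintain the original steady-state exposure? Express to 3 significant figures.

252 μg

The CYP1A2 pathway (34% of clearance) is boosted to 3× activity: 0.34 × 3 = 1.02.
Non-CYP routes (66%) are unchanged.
Relative clearance = 1.02 + 0.66 = 1.68.
Exposure is unchanged when dose changes in proportion to clearance. New dose = 150 μg × 1.68 = 252 μg.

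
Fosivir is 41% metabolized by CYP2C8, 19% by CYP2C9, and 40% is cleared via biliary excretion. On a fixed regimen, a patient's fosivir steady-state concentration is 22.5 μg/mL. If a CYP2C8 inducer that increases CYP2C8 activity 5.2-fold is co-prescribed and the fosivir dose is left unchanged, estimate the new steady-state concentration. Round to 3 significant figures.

8.27 μg/mL

CYP2C8: 0.41 × 5.2 = 2.132
CYP2C9: 0.19 (unchanged)
Other: 0.4 (unchanged)
CL_new/CL_old = 2.132 + 0.19 + 0.4 = 2.722.
With dosing unchanged, steady-state concentration scales as 1/CL: 22.5 / 2.722 = 8.27 μg/mL.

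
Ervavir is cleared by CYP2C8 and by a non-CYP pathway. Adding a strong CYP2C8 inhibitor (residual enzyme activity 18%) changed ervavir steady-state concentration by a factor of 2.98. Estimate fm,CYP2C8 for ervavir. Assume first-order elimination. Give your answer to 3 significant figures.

Call the CYP2C8 fraction fm. After the interaction, CL_new/CL_old = fm × 0.18 + (1 − fm).
Steady-state concentration ratio = 1 / (new CL fraction), so new CL fraction = 1 / 2.98 = 0.3356.
fm × 0.18 + 1 − fm = 0.3356  ⇒  fm × (0.18 − 1) = −0.6644  ⇒  fm = 0.810.

0.810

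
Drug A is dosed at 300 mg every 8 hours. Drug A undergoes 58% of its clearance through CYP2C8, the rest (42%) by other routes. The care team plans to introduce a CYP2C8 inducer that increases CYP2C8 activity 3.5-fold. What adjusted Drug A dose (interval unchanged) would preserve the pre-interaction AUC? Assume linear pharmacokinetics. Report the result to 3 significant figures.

735 mg

The CYP2C8 pathway (58% of clearance) is boosted to 3.5× activity: 0.58 × 3.5 = 2.03.
The remaining 42% of clearance is unaffected.
CL_new/CL_old = 2.03 + 0.42 = 2.45.
Css,avg = (dose rate)/CL, so holding Css fixed requires dose ∝ CL: 300 × 2.45 = 735 mg.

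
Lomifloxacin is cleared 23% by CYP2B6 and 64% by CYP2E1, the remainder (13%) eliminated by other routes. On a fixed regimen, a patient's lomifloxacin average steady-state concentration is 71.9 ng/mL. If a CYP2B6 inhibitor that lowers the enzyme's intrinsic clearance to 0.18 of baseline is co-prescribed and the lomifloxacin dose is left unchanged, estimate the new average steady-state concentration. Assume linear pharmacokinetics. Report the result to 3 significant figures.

The CYP2B6 pathway (23% of clearance) is reduced to 0.18× activity: 0.23 × 0.18 = 0.0414.
CYP2E1 (64%) and the residual 13% are unaffected.
New clearance relative to baseline: 0.0414 + 0.64 + 0.13 = 0.8114.
New average steady-state concentration = baseline ÷ relative clearance = 71.9 / 0.8114 = 88.6 ng/mL.

88.6 ng/mL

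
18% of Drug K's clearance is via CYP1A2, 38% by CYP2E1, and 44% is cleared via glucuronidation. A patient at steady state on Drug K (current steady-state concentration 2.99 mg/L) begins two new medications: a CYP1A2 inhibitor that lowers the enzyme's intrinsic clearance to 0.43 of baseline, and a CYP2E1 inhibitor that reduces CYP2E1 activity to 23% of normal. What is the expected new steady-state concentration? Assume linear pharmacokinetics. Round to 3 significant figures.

The CYP1A2 pathway (18% of clearance) is reduced to 0.43× activity: 0.18 × 0.43 = 0.0774.
The CYP2E1 pathway (38% of clearance) is reduced to 0.23× activity: 0.38 × 0.23 = 0.0874.
The remaining 44% of clearance is unaffected.
CL_new/CL_old = 0.0774 + 0.0874 + 0.44 = 0.6048.
Dividing the baseline by the relative clearance: 2.99 / 0.6048 = 4.94 mg/L.

4.94 mg/L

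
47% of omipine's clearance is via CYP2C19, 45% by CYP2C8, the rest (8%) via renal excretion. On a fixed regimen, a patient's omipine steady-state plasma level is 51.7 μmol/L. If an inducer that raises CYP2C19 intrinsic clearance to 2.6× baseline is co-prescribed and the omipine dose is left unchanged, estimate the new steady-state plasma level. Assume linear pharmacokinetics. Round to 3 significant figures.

CYP2C19: 0.47 × 2.6 = 1.222
CYP2C8: 0.45 (unchanged)
Other: 0.08 (unchanged)
CL_new/CL_old = 1.222 + 0.45 + 0.08 = 1.752.
With dosing unchanged, steady-state plasma level scales as 1/CL: 51.7 / 1.752 = 29.5 μmol/L.

29.5 μmol/L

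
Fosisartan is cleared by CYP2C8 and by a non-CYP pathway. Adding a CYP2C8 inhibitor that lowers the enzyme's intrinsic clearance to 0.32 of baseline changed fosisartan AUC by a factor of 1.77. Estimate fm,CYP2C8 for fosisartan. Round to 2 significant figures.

0.64

Write x for the fraction cleared via CYP2C8. The observed AUC change means clearance fell to 1/1.77 = 0.565 of baseline.
Only the CYP2C8 route changed, so 0.565 = x·0.32 + (1 − x), giving x = 0.64.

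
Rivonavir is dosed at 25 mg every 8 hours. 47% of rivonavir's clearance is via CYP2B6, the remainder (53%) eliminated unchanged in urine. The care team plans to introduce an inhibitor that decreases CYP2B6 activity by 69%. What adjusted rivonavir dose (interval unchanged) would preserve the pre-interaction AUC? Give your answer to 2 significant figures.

17 mg

The CYP2B6 pathway (47% of clearance) is reduced to 0.31× activity: 0.47 × 0.31 = 0.1457.
Non-CYP routes (53%) are unchanged.
CL_new/CL_old = 0.1457 + 0.53 = 0.6757.
Exposure is unchanged when dose changes in proportion to clearance. New dose = 25 mg × 0.6757 = 17 mg.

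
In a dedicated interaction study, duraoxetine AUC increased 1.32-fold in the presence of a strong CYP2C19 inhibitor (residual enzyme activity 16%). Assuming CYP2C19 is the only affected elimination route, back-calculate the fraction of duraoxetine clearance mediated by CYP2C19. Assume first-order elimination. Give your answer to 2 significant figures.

0.29

CL'/CL = 1 / 1.32 = 0.7576
0.16·fm + (1 − fm) = 0.7576
fm = (0.7576 − 1) / (0.16 − 1) = 0.29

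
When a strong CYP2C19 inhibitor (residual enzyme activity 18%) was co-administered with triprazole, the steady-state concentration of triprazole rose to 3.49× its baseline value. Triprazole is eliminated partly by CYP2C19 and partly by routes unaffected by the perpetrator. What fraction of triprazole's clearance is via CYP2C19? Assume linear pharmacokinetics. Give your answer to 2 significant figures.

Call the CYP2C19 fraction fm. After the interaction, CL_new/CL_old = fm × 0.18 + (1 − fm).
Steady-state concentration ratio = 1 / (new CL fraction), so new CL fraction = 1 / 3.49 = 0.2865.
fm × 0.18 + 1 − fm = 0.2865  ⇒  fm × (0.18 − 1) = −0.7135  ⇒  fm = 0.87.

0.87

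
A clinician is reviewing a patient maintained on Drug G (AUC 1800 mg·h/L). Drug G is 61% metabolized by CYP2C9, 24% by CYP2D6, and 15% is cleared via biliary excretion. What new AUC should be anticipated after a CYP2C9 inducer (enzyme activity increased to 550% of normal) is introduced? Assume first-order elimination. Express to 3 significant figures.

481 mg·h/L

The CYP2C9 pathway (61% of clearance) rises to 5.5× activity: 0.61 × 5.5 = 3.355.
CYP2D6 (24%) and the residual 15% are unaffected.
New clearance relative to baseline: 3.355 + 0.24 + 0.15 = 3.745.
New AUC = baseline ÷ relative clearance = 1800 / 3.745 = 481 mg·h/L.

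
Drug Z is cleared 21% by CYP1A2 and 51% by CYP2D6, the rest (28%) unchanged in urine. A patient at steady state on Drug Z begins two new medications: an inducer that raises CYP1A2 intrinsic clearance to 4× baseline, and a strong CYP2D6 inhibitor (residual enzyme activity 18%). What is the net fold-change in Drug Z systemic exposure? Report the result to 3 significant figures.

0.825

CYP1A2: 0.21 × 4 = 0.84
CYP2D6: 0.51 × 0.18 = 0.0918
Other: 0.28 (unchanged)
CL_new/CL_old = 0.84 + 0.0918 + 0.28 = 1.2118.
Systemic exposure ∝ 1/CL: fold-change = 1 / 1.2118 = 0.825.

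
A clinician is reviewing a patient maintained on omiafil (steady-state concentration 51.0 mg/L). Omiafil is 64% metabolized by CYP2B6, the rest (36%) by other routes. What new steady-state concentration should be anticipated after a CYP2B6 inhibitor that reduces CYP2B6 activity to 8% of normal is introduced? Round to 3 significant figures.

124 mg/L

The CYP2B6 pathway (64% of clearance) drops to 0.08× activity: 0.64 × 0.08 = 0.0512.
The remaining 36% of clearance is unaffected.
New clearance relative to baseline: 0.0512 + 0.36 = 0.4112.
New steady-state concentration = baseline ÷ relative clearance = 51.0 / 0.4112 = 124 mg/L.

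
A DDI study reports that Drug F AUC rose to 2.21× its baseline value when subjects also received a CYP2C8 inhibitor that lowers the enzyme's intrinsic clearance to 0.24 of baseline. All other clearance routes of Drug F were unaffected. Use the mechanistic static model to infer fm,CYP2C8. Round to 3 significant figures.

0.720

CL'/CL = 1 / 2.21 = 0.4525
0.24·fm + (1 − fm) = 0.4525
fm = (0.4525 − 1) / (0.24 − 1) = 0.720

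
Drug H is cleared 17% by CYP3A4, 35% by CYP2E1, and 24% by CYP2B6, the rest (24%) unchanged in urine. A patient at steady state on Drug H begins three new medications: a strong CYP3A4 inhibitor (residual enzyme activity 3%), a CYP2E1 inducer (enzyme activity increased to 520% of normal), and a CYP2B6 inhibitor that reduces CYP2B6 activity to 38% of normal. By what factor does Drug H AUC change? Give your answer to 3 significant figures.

CYP3A4: 0.17 × 0.03 = 0.0051
CYP2E1: 0.35 × 5.2 = 1.82
CYP2B6: 0.24 × 0.38 = 0.0912
Other: 0.24 (unchanged)
New clearance relative to baseline: 0.0051 + 1.82 + 0.0912 + 0.24 = 2.1563.
Because AUC varies inversely with clearance, the combined effect is 1 / 2.1563 = 0.464.

0.464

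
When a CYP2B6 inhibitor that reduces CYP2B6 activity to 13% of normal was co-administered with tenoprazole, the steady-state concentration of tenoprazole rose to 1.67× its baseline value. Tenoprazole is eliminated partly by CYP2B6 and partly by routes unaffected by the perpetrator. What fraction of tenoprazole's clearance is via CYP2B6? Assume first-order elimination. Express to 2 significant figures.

0.46

Let x = fm,CYP2B6. Because steady-state concentration ∝ 1/CL, relative clearance fell to 1/1.67 = 0.5988.
Only the CYP2B6 route changed, so 0.5988 = x·0.13 + (1 − x), giving x = 0.46.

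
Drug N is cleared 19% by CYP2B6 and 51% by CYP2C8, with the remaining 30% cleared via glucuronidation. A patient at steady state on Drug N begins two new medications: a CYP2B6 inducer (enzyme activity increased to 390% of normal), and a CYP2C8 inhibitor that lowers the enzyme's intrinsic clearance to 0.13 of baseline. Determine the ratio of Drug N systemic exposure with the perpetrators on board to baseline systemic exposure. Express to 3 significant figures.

The CYP2B6 pathway (19% of clearance) rises to 3.9× activity: 0.19 × 3.9 = 0.741.
The CYP2C8 pathway (51% of clearance) drops to 0.13× activity: 0.51 × 0.13 = 0.0663.
The remaining 30% of clearance is unaffected.
CL_new/CL_old = 0.741 + 0.0663 + 0.3 = 1.1073.
Net systemic exposure ratio = 1 / 1.1073 = 0.903.

0.903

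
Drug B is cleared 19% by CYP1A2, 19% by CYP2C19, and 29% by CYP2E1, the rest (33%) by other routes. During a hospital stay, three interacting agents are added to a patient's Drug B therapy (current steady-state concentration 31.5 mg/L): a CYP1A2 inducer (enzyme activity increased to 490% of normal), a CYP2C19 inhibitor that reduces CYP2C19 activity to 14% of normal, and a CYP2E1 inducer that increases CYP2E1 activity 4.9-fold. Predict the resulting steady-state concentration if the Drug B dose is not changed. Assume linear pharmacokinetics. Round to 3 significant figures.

11.6 mg/L

The CYP1A2 pathway (19% of clearance) is boosted to 4.9× activity: 0.19 × 4.9 = 0.931.
The CYP2C19 pathway (19% of clearance) is reduced to 0.14× activity: 0.19 × 0.14 = 0.0266.
The CYP2E1 pathway (29% of clearance) rises to 4.9× activity: 0.29 × 4.9 = 1.421.
The remaining 33% of clearance is unaffected.
Relative clearance = 0.931 + 0.0266 + 1.421 + 0.33 = 2.7086.
Dividing the baseline by the relative clearance: 31.5 / 2.7086 = 11.6 mg/L.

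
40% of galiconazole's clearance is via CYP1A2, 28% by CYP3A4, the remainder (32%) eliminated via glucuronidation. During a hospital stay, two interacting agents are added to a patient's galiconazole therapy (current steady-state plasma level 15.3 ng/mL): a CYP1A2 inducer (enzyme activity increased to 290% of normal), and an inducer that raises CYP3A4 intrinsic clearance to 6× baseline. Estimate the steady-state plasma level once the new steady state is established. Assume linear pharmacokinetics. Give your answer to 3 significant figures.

4.84 ng/mL

The CYP1A2 pathway (40% of clearance) increases to 2.9× activity: 0.4 × 2.9 = 1.16.
The CYP3A4 pathway (28% of clearance) increases to 6× activity: 0.28 × 6 = 1.68.
Non-CYP routes (32%) are unchanged.
CL_new/CL_old = 1.16 + 1.68 + 0.32 = 3.16.
Steady-state plasma level ∝ 1/CL: new value = 15.3 / 3.16 = 4.84 ng/mL.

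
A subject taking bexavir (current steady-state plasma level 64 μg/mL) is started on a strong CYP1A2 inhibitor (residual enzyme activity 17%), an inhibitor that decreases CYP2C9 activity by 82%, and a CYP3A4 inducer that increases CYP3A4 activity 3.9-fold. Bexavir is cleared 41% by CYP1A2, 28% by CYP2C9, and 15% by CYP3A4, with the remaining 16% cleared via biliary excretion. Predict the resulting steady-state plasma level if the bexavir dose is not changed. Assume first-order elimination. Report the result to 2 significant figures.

CYP1A2: 0.41 × 0.17 = 0.0697
CYP2C9: 0.28 × 0.18 = 0.0504
CYP3A4: 0.15 × 3.9 = 0.585
Other: 0.16 (unchanged)
CL_new/CL_old = 0.0697 + 0.0504 + 0.585 + 0.16 = 0.8651.
New steady-state plasma level = 64 / 0.8651 = 74 μg/mL (concentration scales inversely with clearance).

74 μg/mL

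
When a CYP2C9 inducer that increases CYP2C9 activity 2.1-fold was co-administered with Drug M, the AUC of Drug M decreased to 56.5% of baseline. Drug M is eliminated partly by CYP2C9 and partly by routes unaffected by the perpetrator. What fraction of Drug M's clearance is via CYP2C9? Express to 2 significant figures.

Write x for the fraction cleared via CYP2C9. The observed AUC change means clearance rose to 1/0.565 = 1.77 of baseline.
Setting x·2.1 + (1 − x) = 1.77 and solving: x = (1.77 − 1)/(2.1 − 1) = 0.70.

0.70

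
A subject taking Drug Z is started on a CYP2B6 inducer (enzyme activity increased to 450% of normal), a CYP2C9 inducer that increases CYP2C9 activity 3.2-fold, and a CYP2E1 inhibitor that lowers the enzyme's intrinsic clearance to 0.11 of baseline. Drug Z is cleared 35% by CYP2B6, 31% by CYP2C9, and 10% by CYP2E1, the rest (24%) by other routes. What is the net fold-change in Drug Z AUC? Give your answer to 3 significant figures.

CYP2B6: 0.35 × 4.5 = 1.575
CYP2C9: 0.31 × 3.2 = 0.992
CYP2E1: 0.1 × 0.11 = 0.011
Other: 0.24 (unchanged)
CL_new/CL_old = 1.575 + 0.992 + 0.011 + 0.24 = 2.818.
AUC ∝ 1/CL: fold-change = 1 / 2.818 = 0.355.

0.355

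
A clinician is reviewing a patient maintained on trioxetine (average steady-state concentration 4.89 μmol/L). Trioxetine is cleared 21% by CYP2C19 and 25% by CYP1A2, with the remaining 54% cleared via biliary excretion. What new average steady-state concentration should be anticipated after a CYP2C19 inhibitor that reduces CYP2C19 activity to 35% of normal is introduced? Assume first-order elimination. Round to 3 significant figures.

5.66 μmol/L

The CYP2C19 pathway (21% of clearance) falls to 0.35× activity: 0.21 × 0.35 = 0.0735.
CYP1A2 (25%) and the residual 54% are unaffected.
New clearance relative to baseline: 0.0735 + 0.25 + 0.54 = 0.8635.
With dosing unchanged, average steady-state concentration scales as 1/CL: 4.89 / 0.8635 = 5.66 μmol/L.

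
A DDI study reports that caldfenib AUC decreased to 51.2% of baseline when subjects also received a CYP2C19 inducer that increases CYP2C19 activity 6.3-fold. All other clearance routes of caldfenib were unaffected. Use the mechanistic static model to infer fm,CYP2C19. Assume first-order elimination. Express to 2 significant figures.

Let fm be the CYP2C19 fraction. New clearance relative to baseline = fm × 6.3 + (1 − fm).
AUC ratio = 1 / (new CL fraction), so new CL fraction = 1 / 0.512 = 1.953.
fm × 6.3 + 1 − fm = 1.953  ⇒  fm × (6.3 − 1) = 0.9531  ⇒  fm = 0.18.

0.18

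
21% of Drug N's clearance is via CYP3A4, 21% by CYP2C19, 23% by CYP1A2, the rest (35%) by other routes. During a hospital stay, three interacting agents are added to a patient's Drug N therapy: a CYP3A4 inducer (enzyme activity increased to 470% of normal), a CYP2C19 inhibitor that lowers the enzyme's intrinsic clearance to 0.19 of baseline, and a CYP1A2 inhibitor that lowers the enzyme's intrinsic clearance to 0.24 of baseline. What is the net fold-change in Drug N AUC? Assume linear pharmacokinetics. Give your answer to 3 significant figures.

0.698

CYP3A4: 0.21 × 4.7 = 0.987
CYP2C19: 0.21 × 0.19 = 0.0399
CYP1A2: 0.23 × 0.24 = 0.0552
Other: 0.35 (unchanged)
Relative clearance = 0.987 + 0.0399 + 0.0552 + 0.35 = 1.4321.
AUC ∝ 1/CL: fold-change = 1 / 1.4321 = 0.698.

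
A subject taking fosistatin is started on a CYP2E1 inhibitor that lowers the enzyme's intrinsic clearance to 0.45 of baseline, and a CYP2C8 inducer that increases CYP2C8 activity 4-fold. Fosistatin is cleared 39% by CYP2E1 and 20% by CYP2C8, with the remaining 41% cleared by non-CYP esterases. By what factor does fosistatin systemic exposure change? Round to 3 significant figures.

0.722

The CYP2E1 pathway (39% of clearance) is reduced to 0.45× activity: 0.39 × 0.45 = 0.1755.
The CYP2C8 pathway (20% of clearance) increases to 4× activity: 0.2 × 4 = 0.8.
Non-CYP routes (41%) are unchanged.
CL_new/CL_old = 0.1755 + 0.8 + 0.41 = 1.3855.
Because systemic exposure varies inversely with clearance, the combined effect is 1 / 1.3855 = 0.722.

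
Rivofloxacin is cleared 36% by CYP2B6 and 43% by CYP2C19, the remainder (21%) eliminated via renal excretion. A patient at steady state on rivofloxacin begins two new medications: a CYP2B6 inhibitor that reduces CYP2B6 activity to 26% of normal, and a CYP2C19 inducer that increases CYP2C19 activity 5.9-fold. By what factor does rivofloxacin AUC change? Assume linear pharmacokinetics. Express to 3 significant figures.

0.352

The CYP2B6 pathway (36% of clearance) drops to 0.26× activity: 0.36 × 0.26 = 0.0936.
The CYP2C19 pathway (43% of clearance) is boosted to 5.9× activity: 0.43 × 5.9 = 2.537.
Non-CYP routes (21%) are unchanged.
CL_new/CL_old = 0.0936 + 2.537 + 0.21 = 2.8406.
Because AUC varies inversely with clearance, the combined effect is 1 / 2.8406 = 0.352.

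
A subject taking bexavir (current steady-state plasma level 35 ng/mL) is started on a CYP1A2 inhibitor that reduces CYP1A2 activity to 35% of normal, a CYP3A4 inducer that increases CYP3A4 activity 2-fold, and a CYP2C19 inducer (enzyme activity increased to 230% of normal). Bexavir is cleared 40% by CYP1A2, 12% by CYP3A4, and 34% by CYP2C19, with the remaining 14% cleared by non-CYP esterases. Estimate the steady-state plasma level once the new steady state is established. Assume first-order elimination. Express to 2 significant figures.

27 ng/mL

CYP1A2: 0.4 × 0.35 = 0.14
CYP3A4: 0.12 × 2 = 0.24
CYP2C19: 0.34 × 2.3 = 0.782
Other: 0.14 (unchanged)
New clearance relative to baseline: 0.14 + 0.24 + 0.782 + 0.14 = 1.302.
Dividing the baseline by the relative clearance: 35 / 1.302 = 27 ng/mL.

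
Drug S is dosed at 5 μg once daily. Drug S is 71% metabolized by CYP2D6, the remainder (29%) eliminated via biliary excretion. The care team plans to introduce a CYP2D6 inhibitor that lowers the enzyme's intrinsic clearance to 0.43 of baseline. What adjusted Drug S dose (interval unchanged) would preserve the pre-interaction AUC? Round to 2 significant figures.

3.0 μg

The CYP2D6 pathway (71% of clearance) is reduced to 0.43× activity: 0.71 × 0.43 = 0.3053.
Non-CYP routes (29%) are unchanged.
New clearance relative to baseline: 0.3053 + 0.29 = 0.5953.
To maintain the same steady-state level, dose must scale with clearance: new dose = 5 × 0.5953 = 3.0 μg.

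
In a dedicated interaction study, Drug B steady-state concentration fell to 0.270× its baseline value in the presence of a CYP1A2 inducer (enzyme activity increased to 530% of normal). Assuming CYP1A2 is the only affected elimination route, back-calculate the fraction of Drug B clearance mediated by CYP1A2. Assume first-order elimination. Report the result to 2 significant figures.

CL'/CL = 1 / 0.270 = 3.704
5.3·fm + (1 − fm) = 3.704
fm = (3.704 − 1) / (5.3 − 1) = 0.63

0.63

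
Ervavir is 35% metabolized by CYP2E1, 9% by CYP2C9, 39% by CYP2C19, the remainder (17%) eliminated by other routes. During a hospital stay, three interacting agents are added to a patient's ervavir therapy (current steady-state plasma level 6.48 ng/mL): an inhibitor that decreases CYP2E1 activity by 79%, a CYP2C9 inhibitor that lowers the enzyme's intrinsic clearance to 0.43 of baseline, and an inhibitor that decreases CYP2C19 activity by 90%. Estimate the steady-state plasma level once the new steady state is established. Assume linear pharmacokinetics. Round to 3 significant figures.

20.2 ng/mL

The CYP2E1 pathway (35% of clearance) is reduced to 0.21× activity: 0.35 × 0.21 = 0.0735.
The CYP2C9 pathway (9% of clearance) falls to 0.43× activity: 0.09 × 0.43 = 0.0387.
The CYP2C19 pathway (39% of clearance) drops to 0.1× activity: 0.39 × 0.1 = 0.039.
Non-CYP routes (17%) are unchanged.
New clearance relative to baseline: 0.0735 + 0.0387 + 0.039 + 0.17 = 0.3212.
Dividing the baseline by the relative clearance: 6.48 / 0.3212 = 20.2 ng/mL.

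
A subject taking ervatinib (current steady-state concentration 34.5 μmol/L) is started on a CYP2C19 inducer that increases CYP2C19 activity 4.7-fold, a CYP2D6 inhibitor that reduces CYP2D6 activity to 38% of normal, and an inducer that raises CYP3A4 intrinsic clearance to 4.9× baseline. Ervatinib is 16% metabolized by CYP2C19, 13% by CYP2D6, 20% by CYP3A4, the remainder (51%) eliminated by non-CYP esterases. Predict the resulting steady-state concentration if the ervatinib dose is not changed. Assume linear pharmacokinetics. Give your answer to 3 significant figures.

CYP2C19: 0.16 × 4.7 = 0.752
CYP2D6: 0.13 × 0.38 = 0.0494
CYP3A4: 0.2 × 4.9 = 0.98
Other: 0.51 (unchanged)
New clearance relative to baseline: 0.752 + 0.0494 + 0.98 + 0.51 = 2.2914.
New steady-state concentration = 34.5 / 2.2914 = 15.1 μmol/L (concentration scales inversely with clearance).

15.1 μmol/L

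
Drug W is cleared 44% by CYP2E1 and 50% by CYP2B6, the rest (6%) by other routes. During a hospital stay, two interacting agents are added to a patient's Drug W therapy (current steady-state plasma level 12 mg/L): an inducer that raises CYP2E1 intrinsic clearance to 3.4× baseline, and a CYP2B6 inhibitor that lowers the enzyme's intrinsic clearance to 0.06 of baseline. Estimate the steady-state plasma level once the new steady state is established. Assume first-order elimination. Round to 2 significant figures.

7.6 mg/L

CYP2E1: 0.44 × 3.4 = 1.496
CYP2B6: 0.5 × 0.06 = 0.03
Other: 0.06 (unchanged)
Relative clearance = 1.496 + 0.03 + 0.06 = 1.586.
Steady-state plasma level ∝ 1/CL: new value = 12 / 1.586 = 7.6 mg/L.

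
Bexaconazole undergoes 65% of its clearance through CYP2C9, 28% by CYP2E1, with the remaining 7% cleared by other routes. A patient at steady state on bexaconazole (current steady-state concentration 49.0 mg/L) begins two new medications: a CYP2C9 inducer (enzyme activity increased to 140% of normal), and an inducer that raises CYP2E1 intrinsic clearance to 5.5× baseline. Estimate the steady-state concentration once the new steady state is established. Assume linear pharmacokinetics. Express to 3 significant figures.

19.4 mg/L

CYP2C9: 0.65 × 1.4 = 0.91
CYP2E1: 0.28 × 5.5 = 1.54
Other: 0.07 (unchanged)
CL_new/CL_old = 0.91 + 1.54 + 0.07 = 2.52.
Steady-state concentration ∝ 1/CL: new value = 49.0 / 2.52 = 19.4 mg/L.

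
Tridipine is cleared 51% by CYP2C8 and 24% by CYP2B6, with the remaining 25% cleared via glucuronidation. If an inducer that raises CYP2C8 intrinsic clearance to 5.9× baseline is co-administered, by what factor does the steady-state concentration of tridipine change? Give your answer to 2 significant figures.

The CYP2C8 pathway (51% of clearance) is boosted to 5.9× activity: 0.51 × 5.9 = 3.009.
CYP2B6 (24%) and the residual 25% are unaffected.
CL_new/CL_old = 3.009 + 0.24 + 0.25 = 3.499.
Steady-state concentration ratio = CL_old/CL_new = 1 / 3.499 = 0.29.

0.29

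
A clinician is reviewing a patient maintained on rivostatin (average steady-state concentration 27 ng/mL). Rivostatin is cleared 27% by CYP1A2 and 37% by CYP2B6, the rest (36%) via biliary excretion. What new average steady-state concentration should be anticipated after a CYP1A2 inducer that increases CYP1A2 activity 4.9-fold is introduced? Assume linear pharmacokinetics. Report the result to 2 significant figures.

The CYP1A2 pathway (27% of clearance) rises to 4.9× activity: 0.27 × 4.9 = 1.323.
CYP2B6 (37%) and the residual 36% are unaffected.
New clearance relative to baseline: 1.323 + 0.37 + 0.36 = 2.053.
Average steady-state concentration ∝ 1/CL, so new value = 27 / 2.053 = 13 ng/mL.

13 ng/mL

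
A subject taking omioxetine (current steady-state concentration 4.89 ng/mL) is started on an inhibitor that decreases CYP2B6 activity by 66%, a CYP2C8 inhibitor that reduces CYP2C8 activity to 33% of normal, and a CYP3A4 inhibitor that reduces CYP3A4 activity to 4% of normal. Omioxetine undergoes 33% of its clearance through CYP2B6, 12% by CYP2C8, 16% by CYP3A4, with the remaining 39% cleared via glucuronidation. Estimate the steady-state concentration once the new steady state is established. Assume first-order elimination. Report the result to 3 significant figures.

8.92 ng/mL

The CYP2B6 pathway (33% of clearance) drops to 0.34× activity: 0.33 × 0.34 = 0.1122.
The CYP2C8 pathway (12% of clearance) is reduced to 0.33× activity: 0.12 × 0.33 = 0.0396.
The CYP3A4 pathway (16% of clearance) falls to 0.04× activity: 0.16 × 0.04 = 0.0064.
Non-CYP routes (39%) are unchanged.
CL_new/CL_old = 0.1122 + 0.0396 + 0.0064 + 0.39 = 0.5482.
Steady-state concentration ∝ 1/CL: new value = 4.89 / 0.5482 = 8.92 ng/mL.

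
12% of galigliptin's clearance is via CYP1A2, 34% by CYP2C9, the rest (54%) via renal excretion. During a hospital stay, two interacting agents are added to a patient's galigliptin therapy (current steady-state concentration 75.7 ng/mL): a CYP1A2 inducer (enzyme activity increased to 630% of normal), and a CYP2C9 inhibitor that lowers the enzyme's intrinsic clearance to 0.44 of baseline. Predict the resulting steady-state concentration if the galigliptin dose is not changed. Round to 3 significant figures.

The CYP1A2 pathway (12% of clearance) is boosted to 6.3× activity: 0.12 × 6.3 = 0.756.
The CYP2C9 pathway (34% of clearance) falls to 0.44× activity: 0.34 × 0.44 = 0.1496.
Non-CYP routes (54%) are unchanged.
Relative clearance = 0.756 + 0.1496 + 0.54 = 1.4456.
New steady-state concentration = 75.7 / 1.4456 = 52.4 ng/mL (concentration scales inversely with clearance).

52.4 ng/mL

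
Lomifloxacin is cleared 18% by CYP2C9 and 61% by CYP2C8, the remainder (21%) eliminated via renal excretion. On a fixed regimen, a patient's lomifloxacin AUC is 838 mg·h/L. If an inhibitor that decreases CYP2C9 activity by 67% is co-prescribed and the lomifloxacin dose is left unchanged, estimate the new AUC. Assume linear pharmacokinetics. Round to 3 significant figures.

953 mg·h/L

The CYP2C9 pathway (18% of clearance) is reduced to 0.33× activity: 0.18 × 0.33 = 0.0594.
CYP2C8 (61%) and the residual 21% are unaffected.
CL_new/CL_old = 0.0594 + 0.61 + 0.21 = 0.8794.
AUC ∝ 1/CL, so new value = 838 / 0.8794 = 953 mg·h/L.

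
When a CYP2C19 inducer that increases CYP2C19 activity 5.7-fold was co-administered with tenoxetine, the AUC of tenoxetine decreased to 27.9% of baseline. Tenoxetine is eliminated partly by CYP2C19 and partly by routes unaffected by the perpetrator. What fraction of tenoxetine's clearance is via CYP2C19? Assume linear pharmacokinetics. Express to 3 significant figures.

0.550

Call the CYP2C19 fraction fm. After the interaction, CL_new/CL_old = fm × 5.7 + (1 − fm).
AUC ratio = 1 / (new CL fraction), so new CL fraction = 1 / 0.279 = 3.584.
fm × 5.7 + 1 − fm = 3.584  ⇒  fm × (5.7 − 1) = 2.584  ⇒  fm = 0.550.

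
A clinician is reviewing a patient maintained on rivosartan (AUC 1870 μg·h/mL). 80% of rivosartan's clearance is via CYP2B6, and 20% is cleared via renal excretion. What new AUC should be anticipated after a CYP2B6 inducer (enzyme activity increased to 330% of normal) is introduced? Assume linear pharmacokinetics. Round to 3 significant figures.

The CYP2B6 pathway (80% of clearance) is boosted to 3.3× activity: 0.8 × 3.3 = 2.64.
The remaining 20% of clearance is unaffected.
Relative clearance = 2.64 + 0.2 = 2.84.
AUC ∝ 1/CL, so new value = 1870 / 2.84 = 658 μg·h/mL.

658 μg·h/mL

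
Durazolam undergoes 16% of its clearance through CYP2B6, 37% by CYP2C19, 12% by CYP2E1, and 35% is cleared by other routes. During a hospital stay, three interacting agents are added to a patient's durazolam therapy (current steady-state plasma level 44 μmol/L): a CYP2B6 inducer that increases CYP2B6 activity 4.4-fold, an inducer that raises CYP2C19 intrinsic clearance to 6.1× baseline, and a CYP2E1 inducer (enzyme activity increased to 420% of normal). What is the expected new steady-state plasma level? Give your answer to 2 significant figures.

CYP2B6: 0.16 × 4.4 = 0.704
CYP2C19: 0.37 × 6.1 = 2.257
CYP2E1: 0.12 × 4.2 = 0.504
Other: 0.35 (unchanged)
Relative clearance = 0.704 + 2.257 + 0.504 + 0.35 = 3.815.
Steady-state plasma level ∝ 1/CL: new value = 44 / 3.815 = 12 μmol/L.

12 μmol/L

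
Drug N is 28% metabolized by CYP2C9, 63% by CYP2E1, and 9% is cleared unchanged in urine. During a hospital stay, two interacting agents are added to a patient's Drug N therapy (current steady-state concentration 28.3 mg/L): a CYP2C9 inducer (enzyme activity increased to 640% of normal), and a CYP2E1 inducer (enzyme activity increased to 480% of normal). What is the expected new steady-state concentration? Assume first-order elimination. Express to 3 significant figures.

5.77 mg/L

The CYP2C9 pathway (28% of clearance) increases to 6.4× activity: 0.28 × 6.4 = 1.792.
The CYP2E1 pathway (63% of clearance) is boosted to 4.8× activity: 0.63 × 4.8 = 3.024.
The remaining 9% of clearance is unaffected.
New clearance relative to baseline: 1.792 + 3.024 + 0.09 = 4.906.
Dividing the baseline by the relative clearance: 28.3 / 4.906 = 5.77 mg/L.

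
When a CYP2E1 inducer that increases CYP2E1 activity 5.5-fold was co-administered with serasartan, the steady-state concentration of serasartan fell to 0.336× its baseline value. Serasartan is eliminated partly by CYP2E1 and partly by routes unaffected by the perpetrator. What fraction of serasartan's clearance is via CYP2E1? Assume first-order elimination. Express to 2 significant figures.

CL'/CL = 1 / 0.336 = 2.976
5.5·fm + (1 − fm) = 2.976
fm = (2.976 − 1) / (5.5 − 1) = 0.44

0.44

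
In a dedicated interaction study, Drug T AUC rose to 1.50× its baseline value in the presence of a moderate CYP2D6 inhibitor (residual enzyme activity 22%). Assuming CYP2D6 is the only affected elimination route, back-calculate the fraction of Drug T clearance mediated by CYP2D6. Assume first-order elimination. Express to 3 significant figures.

0.427

CL'/CL = 1 / 1.50 = 0.6667
0.22·fm + (1 − fm) = 0.6667
fm = (0.6667 − 1) / (0.22 − 1) = 0.427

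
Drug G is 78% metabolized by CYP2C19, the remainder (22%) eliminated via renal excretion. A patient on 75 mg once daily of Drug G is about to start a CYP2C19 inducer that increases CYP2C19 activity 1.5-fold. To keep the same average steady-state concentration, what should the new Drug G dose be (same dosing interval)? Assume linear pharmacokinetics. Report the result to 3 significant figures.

CYP2C19: 0.78 × 1.5 = 1.17
Other: 0.22 (unchanged)
Relative clearance = 1.17 + 0.22 = 1.39.
Exposure is unchanged when dose changes in proportion to clearance. New dose = 75 mg × 1.39 = 104 mg.

104 mg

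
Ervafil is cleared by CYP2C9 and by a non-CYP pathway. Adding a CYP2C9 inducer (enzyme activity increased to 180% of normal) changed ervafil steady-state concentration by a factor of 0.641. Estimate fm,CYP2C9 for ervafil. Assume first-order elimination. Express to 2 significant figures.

0.70

Let fm be the CYP2C9 fraction. New clearance relative to baseline = fm × 1.8 + (1 − fm).
Steady-state concentration ratio = 1 / (new CL fraction), so new CL fraction = 1 / 0.641 = 1.56.
fm × 1.8 + 1 − fm = 1.56  ⇒  fm × (1.8 − 1) = 0.5601  ⇒  fm = 0.70.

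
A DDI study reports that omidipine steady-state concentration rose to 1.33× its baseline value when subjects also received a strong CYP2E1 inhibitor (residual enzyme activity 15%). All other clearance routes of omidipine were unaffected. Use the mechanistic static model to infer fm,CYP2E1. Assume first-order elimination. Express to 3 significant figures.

CL'/CL = 1 / 1.33 = 0.7519
0.15·fm + (1 − fm) = 0.7519
fm = (0.7519 − 1) / (0.15 − 1) = 0.292

0.292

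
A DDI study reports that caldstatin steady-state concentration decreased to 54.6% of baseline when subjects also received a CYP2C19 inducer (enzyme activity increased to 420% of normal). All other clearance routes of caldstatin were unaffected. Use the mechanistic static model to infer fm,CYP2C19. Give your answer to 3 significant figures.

Call the CYP2C19 fraction fm. After the interaction, CL_new/CL_old = fm × 4.2 + (1 − fm).
Steady-state concentration ratio = 1 / (new CL fraction), so new CL fraction = 1 / 0.546 = 1.832.
fm × 4.2 + 1 − fm = 1.832  ⇒  fm × (4.2 − 1) = 0.8315  ⇒  fm = 0.260.

0.260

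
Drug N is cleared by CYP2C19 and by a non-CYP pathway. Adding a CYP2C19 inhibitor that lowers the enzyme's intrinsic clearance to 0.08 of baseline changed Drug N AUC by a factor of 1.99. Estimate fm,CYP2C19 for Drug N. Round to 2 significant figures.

Let x = fm,CYP2C19. Because AUC ∝ 1/CL, relative clearance fell to 1/1.99 = 0.5025.
Setting x·0.08 + (1 − x) = 0.5025 and solving: x = (0.5025 − 1)/(0.08 − 1) = 0.54.

0.54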